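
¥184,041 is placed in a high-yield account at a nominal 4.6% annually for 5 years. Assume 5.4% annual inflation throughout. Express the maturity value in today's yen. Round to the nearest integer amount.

Nominal value at maturity: ¥184,041 × (1 + 4.6%)^5 ≈ ¥230,448.
Price-level factor over 5 years: (1 + 5.4%)^5 ≈ 1.3007776144.
Dividing the nominal maturity value by the price-level factor gives the value in today's money.

¥177,162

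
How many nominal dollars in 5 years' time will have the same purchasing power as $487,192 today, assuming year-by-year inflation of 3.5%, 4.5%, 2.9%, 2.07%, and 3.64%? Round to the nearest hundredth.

$573,584.86

Cumulative price-level factor: 1.035 × 1.045 × 1.029 × 1.0207 × 1.0364 ≈ 1.1773281661.
The nominal amount required is $487,192 scaled up by that factor.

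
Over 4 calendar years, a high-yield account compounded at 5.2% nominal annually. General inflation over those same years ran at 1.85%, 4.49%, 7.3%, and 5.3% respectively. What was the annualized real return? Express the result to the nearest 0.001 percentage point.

0.462%

Cumulative inflation factor: 1.0185 × 1.0449 × 1.073 × 1.053 ≈ 1.20244.
Nominal growth factor: 1.22479. Real growth factor = 1.22479 / 1.20244 ≈ 1.01859.
Annualized: 1.01859^(1/4) − 1 ≈ 0.00462.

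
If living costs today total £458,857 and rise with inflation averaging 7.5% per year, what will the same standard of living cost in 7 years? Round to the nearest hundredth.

£761,266.31

Cumulative price-level factor: (1+7.5%)^7 ≈ 1.6590491401.
Multiplying £458,857 by the price-level factor gives the future nominal sum.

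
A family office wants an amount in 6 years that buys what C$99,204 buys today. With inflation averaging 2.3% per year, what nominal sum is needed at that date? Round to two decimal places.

C$113,705.90

Cumulative price-level factor: (1+2.3%)^6 ≈ 1.1461825764.
Multiplying C$99,204 by the price-level factor gives the future nominal sum.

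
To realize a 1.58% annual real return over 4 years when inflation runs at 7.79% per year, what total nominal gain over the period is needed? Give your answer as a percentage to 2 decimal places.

43.73%

Required annual nominal rate: (1+1.58%)(1+7.79%) − 1 = 9.493082%.
Cumulative over 4 years: (1 + 0.09493082)^4 − 1 ≈ 0.43730.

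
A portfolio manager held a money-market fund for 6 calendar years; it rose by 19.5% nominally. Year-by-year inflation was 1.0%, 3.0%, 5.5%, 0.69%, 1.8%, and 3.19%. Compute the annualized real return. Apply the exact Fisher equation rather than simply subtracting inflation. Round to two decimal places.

0.48%

Cumulative inflation factor: 1.010 × 1.030 × 1.055 × 1.0069 × 1.018 × 1.0319 ≈ 1.16087.
Nominal growth factor: 1.19500. Real growth factor = 1.19500 / 1.16087 ≈ 1.02940.
Annualized: 1.02940^(1/6) − 1 ≈ 0.00484.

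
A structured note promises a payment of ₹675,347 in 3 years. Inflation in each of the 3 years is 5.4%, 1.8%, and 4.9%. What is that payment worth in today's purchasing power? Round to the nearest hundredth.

Price-level factor over 3 years: 1.054 × 1.018 × 1.049 = 1.125547628.
Purchasing power today: ₹675,347 divided by that factor.

₹600,016.37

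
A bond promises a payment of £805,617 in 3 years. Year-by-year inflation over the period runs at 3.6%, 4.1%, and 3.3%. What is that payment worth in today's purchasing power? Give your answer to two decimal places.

Price-level factor over 3 years: 1.036 × 1.041 × 1.033 = 1.114065708.
Purchasing power today: £805,617 divided by that factor.

£723,132.39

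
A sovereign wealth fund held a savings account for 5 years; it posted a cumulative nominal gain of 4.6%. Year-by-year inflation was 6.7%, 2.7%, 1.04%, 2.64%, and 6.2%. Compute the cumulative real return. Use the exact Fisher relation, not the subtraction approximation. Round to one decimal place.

Cumulative inflation factor: 1.067 × 1.027 × 1.0104 × 1.0264 × 1.062 ≈ 1.20689.
Nominal growth factor: 1.04600. Real growth factor = 1.04600 / 1.20689 ≈ 0.86669.
Total real return ≈ -13.3313%.

-13.3%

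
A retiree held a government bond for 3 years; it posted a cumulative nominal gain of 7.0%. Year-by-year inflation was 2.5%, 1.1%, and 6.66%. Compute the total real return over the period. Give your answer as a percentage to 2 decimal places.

Cumulative inflation factor: 1.025 × 1.011 × 1.0666 ≈ 1.10529.
Nominal growth factor: 1.07000. Real growth factor = 1.07000 / 1.10529 ≈ 0.96807.
Total real return ≈ -3.1929%.

-3.19%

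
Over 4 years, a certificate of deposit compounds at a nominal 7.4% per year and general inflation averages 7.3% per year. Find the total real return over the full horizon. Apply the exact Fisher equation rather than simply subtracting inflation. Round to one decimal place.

0.4%

The annual real rate is (1+7.4%)/(1+7.3%) − 1 = 0.0932%.
Compounded over 4 years: (1 + 0.000932)^4 − 1 ≈ 0.00373.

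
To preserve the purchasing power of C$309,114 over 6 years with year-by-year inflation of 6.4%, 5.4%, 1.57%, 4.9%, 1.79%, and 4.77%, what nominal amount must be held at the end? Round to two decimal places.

Cumulative price-level factor: 1.064 × 1.054 × 1.0157 × 1.049 × 1.0179 × 1.0477 ≈ 1.2742810883.
Multiplying C$309,114 by the price-level factor gives the future nominal sum.

C$393,898.12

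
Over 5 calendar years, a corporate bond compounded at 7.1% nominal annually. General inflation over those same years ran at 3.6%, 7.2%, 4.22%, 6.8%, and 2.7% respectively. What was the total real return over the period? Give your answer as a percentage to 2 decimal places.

Cumulative inflation factor: 1.036 × 1.072 × 1.0422 × 1.068 × 1.027 ≈ 1.26954.
Nominal growth factor: 1.40912. Real growth factor = 1.40912 / 1.26954 ≈ 1.10994.
Total real return ≈ 10.9941%.

10.99%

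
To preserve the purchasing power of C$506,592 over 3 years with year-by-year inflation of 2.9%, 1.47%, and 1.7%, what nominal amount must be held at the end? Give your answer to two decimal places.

C$537,938.11

Cumulative price-level factor: 1.029 × 1.0147 × 1.017 = 1.0618764471.
The nominal amount required is C$506,592 scaled up by that factor.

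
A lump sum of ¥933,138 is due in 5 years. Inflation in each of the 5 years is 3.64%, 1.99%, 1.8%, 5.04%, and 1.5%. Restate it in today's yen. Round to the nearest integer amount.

¥813,378

Price-level factor over 5 years: 1.0364 × 1.0199 × 1.018 × 1.0504 × 1.015 ≈ 1.1472380151.
Purchasing power today: ¥933,138 divided by that factor.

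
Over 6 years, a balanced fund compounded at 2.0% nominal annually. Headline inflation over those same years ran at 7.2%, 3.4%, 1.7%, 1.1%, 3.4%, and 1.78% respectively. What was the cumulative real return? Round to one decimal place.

-6.1%

Cumulative inflation factor: 1.072 × 1.034 × 1.017 × 1.011 × 1.034 × 1.0178 ≈ 1.19942.
Nominal growth factor: 1.12616. Real growth factor = 1.12616 / 1.19942 ≈ 0.93892.
Total real return ≈ -6.1076%.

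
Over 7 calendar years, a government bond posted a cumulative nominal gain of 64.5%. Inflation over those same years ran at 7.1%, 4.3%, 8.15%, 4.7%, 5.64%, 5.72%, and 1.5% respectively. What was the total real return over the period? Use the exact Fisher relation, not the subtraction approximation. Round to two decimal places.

Cumulative inflation factor: 1.071 × 1.043 × 1.0815 × 1.047 × 1.0564 × 1.0572 × 1.015 ≈ 1.43383.
Nominal growth factor: 1.64500. Real growth factor = 1.64500 / 1.43383 ≈ 1.14727.
Total real return ≈ 14.7274%.

14.73%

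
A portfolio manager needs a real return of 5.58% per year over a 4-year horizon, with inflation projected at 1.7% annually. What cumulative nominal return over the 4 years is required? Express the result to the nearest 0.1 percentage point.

32.9%

Required annual nominal rate: (1+5.58%)(1+1.7%) − 1 = 7.37486%.
Cumulative over 4 years: (1 + 0.0737486)^4 − 1 ≈ 0.32926.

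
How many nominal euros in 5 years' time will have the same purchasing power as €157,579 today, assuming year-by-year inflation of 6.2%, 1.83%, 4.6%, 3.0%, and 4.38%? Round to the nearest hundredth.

Cumulative price-level factor: 1.062 × 1.0183 × 1.046 × 1.030 × 1.0438 ≈ 1.2161480906.
Multiplying €157,579 by the price-level factor gives the future nominal sum.

€191,639.40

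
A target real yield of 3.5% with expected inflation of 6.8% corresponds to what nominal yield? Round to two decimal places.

10.54%

By the Fisher equation, 1 + r_nom = (1 + 3.5%)(1 + 6.8%) = 1.035 × 1.068 = 1.10538.
So r_nom = 10.538%.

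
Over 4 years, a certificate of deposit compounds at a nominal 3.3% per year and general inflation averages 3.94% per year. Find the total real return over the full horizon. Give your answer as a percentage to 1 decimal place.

The annual real rate is (1+3.3%)/(1+3.94%) − 1 = -0.6157%.
Compounded over 4 years: (1 + -0.006157)^4 − 1 ≈ -0.02440.

-2.4%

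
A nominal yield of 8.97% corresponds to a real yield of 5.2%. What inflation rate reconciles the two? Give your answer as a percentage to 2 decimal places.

3.58%

From (1+r_nom) = (1+r_real)(1+π), we get 1+π = (1 + 8.97%)/(1 + 5.2%) = 1.0897/1.052 ≈ 1.03584.
So π ≈ 3.5837%.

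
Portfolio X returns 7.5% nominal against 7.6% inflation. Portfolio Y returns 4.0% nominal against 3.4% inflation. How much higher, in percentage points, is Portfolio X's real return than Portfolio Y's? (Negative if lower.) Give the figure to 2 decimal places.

-0.67

Portfolio X real return: 1.075/1.076 − 1 = -0.093%.
Portfolio Y real return: 1.040/1.034 − 1 = 0.580%.
Difference: -0.093 − 0.580 = -0.673 pp.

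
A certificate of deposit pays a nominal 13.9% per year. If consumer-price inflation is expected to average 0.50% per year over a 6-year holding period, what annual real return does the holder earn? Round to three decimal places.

With constant rates the annual real return is the same each year: (1+13.9%)/(1+0.50%) − 1 = 0.13333.

13.333%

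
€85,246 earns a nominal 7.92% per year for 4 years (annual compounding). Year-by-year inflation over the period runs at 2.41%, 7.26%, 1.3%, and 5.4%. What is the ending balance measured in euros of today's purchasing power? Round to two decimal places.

€98,594.24

Nominal value at maturity: €85,246 × (1 + 7.92%)^4 ≈ €115,632.99.
Price-level factor over 4 years: 1.0241 × 1.0726 × 1.013 × 1.054 ≈ 1.1728168989.
The maturity value deflated by that factor is the answer in today's purchasing power.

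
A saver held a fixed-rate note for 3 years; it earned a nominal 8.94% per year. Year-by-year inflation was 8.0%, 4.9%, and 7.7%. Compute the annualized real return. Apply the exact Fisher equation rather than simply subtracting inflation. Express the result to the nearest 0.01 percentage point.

1.95%

Cumulative inflation factor: 1.080 × 1.049 × 1.077 ≈ 1.22015.
Nominal growth factor: 1.29289. Real growth factor = 1.29289 / 1.22015 ≈ 1.05961.
Annualized: 1.05961^(1/3) − 1 ≈ 0.01949.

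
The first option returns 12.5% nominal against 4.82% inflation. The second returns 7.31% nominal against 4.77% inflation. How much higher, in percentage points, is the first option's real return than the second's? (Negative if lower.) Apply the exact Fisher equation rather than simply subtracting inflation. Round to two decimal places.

The first option real return: 1.125/1.0482 − 1 = 7.327%.
The second real return: 1.0731/1.0477 − 1 = 2.424%.
Difference: 7.327 − 2.424 = 4.903 pp.

4.90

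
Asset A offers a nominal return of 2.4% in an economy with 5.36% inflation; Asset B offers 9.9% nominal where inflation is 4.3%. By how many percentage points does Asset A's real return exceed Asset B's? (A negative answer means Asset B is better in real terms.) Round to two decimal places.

-8.18

Asset A real return: 1.024/1.0536 − 1 = -2.809%.
Asset B real return: 1.099/1.043 − 1 = 5.369%.
Difference: -2.809 − 5.369 = -8.178 pp.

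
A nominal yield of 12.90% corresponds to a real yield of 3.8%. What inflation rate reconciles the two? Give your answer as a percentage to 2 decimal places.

From (1+r_nom) = (1+r_real)(1+π), we get 1+π = (1 + 12.90%)/(1 + 3.8%) = 1.1290/1.038 ≈ 1.08767.
So π ≈ 8.7669%.

8.77%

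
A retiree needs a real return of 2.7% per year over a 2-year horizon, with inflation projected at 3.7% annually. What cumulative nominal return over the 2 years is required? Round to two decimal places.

13.42%

Required annual nominal rate: (1+2.7%)(1+3.7%) − 1 = 6.4999%.
Cumulative over 2 years: (1 + 0.064999)^2 − 1 ≈ 0.13422.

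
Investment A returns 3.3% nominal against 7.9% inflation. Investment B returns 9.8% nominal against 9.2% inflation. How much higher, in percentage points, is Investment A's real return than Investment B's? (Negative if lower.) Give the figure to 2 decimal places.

-4.81

Investment A real return: 1.033/1.079 − 1 = -4.263%.
Investment B real return: 1.098/1.092 − 1 = 0.549%.
Difference: -4.263 − 0.549 = -4.812 pp.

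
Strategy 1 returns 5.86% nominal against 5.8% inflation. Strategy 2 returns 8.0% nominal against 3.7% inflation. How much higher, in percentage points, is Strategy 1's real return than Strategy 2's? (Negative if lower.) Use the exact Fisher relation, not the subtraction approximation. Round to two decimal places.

Strategy 1 real return: 1.0586/1.058 − 1 = 0.057%.
Strategy 2 real return: 1.080/1.037 − 1 = 4.147%.
Difference: 0.057 − 4.147 = -4.090 pp.

-4.09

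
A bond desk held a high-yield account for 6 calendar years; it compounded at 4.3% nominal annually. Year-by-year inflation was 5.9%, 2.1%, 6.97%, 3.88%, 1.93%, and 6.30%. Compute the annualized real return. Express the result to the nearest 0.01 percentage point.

Cumulative inflation factor: 1.059 × 1.021 × 1.0697 × 1.0388 × 1.0193 × 1.0630 ≈ 1.30182.
Nominal growth factor: 1.28738. Real growth factor = 1.28738 / 1.30182 ≈ 0.98891.
Annualized: 0.98891^(1/6) − 1 ≈ -0.00186.

-0.19%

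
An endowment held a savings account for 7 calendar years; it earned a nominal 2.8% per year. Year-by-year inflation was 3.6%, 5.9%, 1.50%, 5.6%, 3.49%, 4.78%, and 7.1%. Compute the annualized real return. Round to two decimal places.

-1.68%

Cumulative inflation factor: 1.036 × 1.059 × 1.0150 × 1.056 × 1.0349 × 1.0478 × 1.071 ≈ 1.36569.
Nominal growth factor: 1.21325. Real growth factor = 1.21325 / 1.36569 ≈ 0.88838.
Annualized: 0.88838^(1/7) − 1 ≈ -0.01677.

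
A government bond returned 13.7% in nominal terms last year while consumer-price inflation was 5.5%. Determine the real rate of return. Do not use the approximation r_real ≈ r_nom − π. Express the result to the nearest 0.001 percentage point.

Real return via the Fisher equation: (1 + 13.7%)/(1 + 5.5%) − 1 = 1.137/1.055 − 1 ≈ 0.07773.

7.773%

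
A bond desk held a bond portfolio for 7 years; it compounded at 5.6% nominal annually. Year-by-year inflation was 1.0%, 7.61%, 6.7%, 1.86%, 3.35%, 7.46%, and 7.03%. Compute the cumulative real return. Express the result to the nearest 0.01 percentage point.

Cumulative inflation factor: 1.010 × 1.0761 × 1.067 × 1.0186 × 1.0335 × 1.0746 × 1.0703 ≈ 1.40412.
Nominal growth factor: 1.46436. Real growth factor = 1.46436 / 1.40412 ≈ 1.04290.
Total real return ≈ 4.2900%.

4.29%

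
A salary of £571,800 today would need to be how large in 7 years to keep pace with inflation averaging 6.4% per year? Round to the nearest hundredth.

£882,745.57

Cumulative price-level factor: (1+6.4%)^7 ≈ 1.5438012766.
Multiplying £571,800 by the price-level factor gives the future nominal sum.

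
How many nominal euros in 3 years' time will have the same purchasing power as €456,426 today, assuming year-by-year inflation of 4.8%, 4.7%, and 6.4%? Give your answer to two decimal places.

Cumulative price-level factor: 1.048 × 1.047 × 1.064 = 1.167480384.
The nominal amount required is €456,426 scaled up by that factor.

€532,868.40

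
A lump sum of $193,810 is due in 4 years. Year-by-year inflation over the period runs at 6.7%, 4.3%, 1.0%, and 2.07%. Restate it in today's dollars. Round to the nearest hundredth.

Price-level factor over 4 years: 1.067 × 1.043 × 1.010 × 1.0207 ≈ 1.1472768131.
Purchasing power today: $193,810 divided by that factor.

$168,930.46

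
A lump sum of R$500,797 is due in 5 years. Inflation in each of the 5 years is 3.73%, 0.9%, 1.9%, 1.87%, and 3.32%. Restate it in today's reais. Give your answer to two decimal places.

Price-level factor over 5 years: 1.0373 × 1.009 × 1.019 × 1.0187 × 1.0332 ≈ 1.1225363980.
Purchasing power today: R$500,797 divided by that factor.

R$446,129.85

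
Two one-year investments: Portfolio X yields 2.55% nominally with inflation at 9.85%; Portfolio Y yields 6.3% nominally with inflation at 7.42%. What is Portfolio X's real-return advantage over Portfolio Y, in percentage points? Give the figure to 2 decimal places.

Portfolio X real return: 1.0255/1.0985 − 1 = -6.645%.
Portfolio Y real return: 1.063/1.0742 − 1 = -1.043%.
Difference: -6.645 − (-1.043) = -5.602 pp.

-5.60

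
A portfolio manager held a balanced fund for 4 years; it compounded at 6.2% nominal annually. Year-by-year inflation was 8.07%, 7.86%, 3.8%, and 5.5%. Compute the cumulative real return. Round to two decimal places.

Cumulative inflation factor: 1.0807 × 1.0786 × 1.038 × 1.055 ≈ 1.27648.
Nominal growth factor: 1.27203. Real growth factor = 1.27203 / 1.27648 ≈ 0.99651.
Total real return ≈ -0.3488%.

-0.35%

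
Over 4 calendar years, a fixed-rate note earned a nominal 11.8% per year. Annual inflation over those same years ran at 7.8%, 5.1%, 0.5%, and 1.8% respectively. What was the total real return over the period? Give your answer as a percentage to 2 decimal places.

34.78%

Cumulative inflation factor: 1.078 × 1.051 × 1.005 × 1.018 ≈ 1.15914.
Nominal growth factor: 1.56231. Real growth factor = 1.56231 / 1.15914 ≈ 1.34782.
Total real return ≈ 34.7820%.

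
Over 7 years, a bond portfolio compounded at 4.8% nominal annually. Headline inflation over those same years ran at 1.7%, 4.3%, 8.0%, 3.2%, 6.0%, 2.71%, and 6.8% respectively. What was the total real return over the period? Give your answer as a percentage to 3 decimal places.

1.002%

Cumulative inflation factor: 1.017 × 1.043 × 1.080 × 1.032 × 1.060 × 1.0271 × 1.068 ≈ 1.37467.
Nominal growth factor: 1.38845. Real growth factor = 1.38845 / 1.37467 ≈ 1.01002.
Total real return ≈ 1.0021%.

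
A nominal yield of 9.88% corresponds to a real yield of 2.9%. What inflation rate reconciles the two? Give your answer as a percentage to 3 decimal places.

From (1+r_nom) = (1+r_real)(1+π), we get 1+π = (1 + 9.88%)/(1 + 2.9%) = 1.0988/1.029 ≈ 1.06783.
So π ≈ 6.7833%.

6.783%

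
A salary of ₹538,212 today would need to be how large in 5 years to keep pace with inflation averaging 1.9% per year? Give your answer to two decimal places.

Cumulative price-level factor: (1+1.9%)^5 ≈ 1.0986792441.
The nominal amount required is ₹538,212 scaled up by that factor.

₹591,322.35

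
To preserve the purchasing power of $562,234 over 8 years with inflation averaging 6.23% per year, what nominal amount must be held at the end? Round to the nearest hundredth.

$911,789.44

Cumulative price-level factor: (1+6.23%)^8 ≈ 1.6217258966.
The nominal amount required is $562,234 scaled up by that factor.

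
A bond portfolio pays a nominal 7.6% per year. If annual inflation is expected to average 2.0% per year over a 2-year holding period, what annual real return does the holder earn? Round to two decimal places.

With constant rates the annual real return is the same each year: (1+7.6%)/(1+2.0%) − 1 = 0.05490.

5.49%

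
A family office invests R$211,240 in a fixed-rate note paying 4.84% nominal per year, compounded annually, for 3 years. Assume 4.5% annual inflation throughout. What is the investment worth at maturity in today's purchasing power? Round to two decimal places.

Nominal value at maturity: R$211,240 × (1 + 4.84%)^3 ≈ R$243,420.53.
Price-level factor over 3 years: (1 + 4.5%)^3 = 1.141166125.
The maturity value deflated by that factor is the answer in today's purchasing power.

R$213,308.58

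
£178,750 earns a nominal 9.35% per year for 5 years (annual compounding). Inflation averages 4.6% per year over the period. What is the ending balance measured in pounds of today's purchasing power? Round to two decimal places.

Nominal value at maturity: £178,750 × (1 + 9.35%)^5 ≈ £279,473.08.
Price-level factor over 5 years: (1 + 4.6%)^5 ≈ 1.2521559532.
Dividing the nominal maturity value by the price-level factor gives the value in today's money.

£223,193.51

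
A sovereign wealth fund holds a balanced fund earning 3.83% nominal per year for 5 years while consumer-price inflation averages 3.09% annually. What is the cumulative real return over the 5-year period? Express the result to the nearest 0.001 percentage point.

The annual real rate is (1+3.83%)/(1+3.09%) − 1 = 0.7178%.
Compounded over 5 years: (1 + 0.007178)^5 − 1 ≈ 0.03641.

3.641%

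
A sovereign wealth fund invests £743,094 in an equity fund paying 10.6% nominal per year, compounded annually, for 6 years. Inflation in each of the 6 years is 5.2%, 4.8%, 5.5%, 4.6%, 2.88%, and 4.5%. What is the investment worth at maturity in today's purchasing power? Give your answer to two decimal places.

Nominal value at maturity: £743,094 × (1 + 10.6%)^6 ≈ £1,360,111.51.
Price-level factor over 6 years: 1.052 × 1.048 × 1.055 × 1.046 × 1.0288 × 1.045 ≈ 1.3080020139.
Dividing the nominal maturity value by the price-level factor gives the value in today's money.

£1,039,839.00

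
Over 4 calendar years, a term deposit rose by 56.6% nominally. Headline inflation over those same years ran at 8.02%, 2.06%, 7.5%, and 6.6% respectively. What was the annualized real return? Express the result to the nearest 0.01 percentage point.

Cumulative inflation factor: 1.0802 × 1.0206 × 1.075 × 1.066 ≈ 1.26336.
Nominal growth factor: 1.56600. Real growth factor = 1.56600 / 1.26336 ≈ 1.23956.
Annualized: 1.23956^(1/4) − 1 ≈ 0.05516.

5.52%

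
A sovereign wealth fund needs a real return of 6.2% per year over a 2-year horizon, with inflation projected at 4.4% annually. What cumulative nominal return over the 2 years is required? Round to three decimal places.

Required annual nominal rate: (1+6.2%)(1+4.4%) − 1 = 10.8728%.
Cumulative over 2 years: (1 + 0.108728)^2 − 1 ≈ 0.22928.

22.928%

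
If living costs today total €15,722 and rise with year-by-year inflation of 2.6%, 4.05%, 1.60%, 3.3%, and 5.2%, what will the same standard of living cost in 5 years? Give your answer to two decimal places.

€18,531.35

Cumulative price-level factor: 1.026 × 1.0405 × 1.0160 × 1.033 × 1.052 ≈ 1.1786889568.
The nominal amount required is €15,722 scaled up by that factor.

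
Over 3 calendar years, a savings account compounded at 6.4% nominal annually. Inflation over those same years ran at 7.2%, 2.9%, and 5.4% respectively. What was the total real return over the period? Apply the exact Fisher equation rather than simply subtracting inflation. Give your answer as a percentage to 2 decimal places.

3.60%

Cumulative inflation factor: 1.072 × 1.029 × 1.054 ≈ 1.16265.
Nominal growth factor: 1.20455. Real growth factor = 1.20455 / 1.16265 ≈ 1.03603.
Total real return ≈ 3.6034%.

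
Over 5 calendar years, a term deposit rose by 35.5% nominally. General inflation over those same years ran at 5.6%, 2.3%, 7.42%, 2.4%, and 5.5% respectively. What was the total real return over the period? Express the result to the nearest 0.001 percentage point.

8.084%

Cumulative inflation factor: 1.056 × 1.023 × 1.0742 × 1.024 × 1.055 ≈ 1.25365.
Nominal growth factor: 1.35500. Real growth factor = 1.35500 / 1.25365 ≈ 1.08084.
Total real return ≈ 8.0842%.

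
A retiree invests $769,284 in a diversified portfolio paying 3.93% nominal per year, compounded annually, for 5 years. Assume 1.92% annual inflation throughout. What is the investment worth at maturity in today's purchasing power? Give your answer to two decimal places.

Nominal value at maturity: $769,284 × (1 + 3.93%)^5 ≈ $932,806.01.
Price-level factor over 5 years: (1 + 1.92%)^5 ≈ 1.0997578610.
Dividing the nominal maturity value by the price-level factor gives the value in today's money.

$848,192.17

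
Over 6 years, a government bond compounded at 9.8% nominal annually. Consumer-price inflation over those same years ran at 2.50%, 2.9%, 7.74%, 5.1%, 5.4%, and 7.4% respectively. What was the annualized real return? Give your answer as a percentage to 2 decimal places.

Cumulative inflation factor: 1.0250 × 1.029 × 1.0774 × 1.051 × 1.054 × 1.074 ≈ 1.35196.
Nominal growth factor: 1.75232. Real growth factor = 1.75232 / 1.35196 ≈ 1.29613.
Annualized: 1.29613^(1/6) − 1 ≈ 0.04418.

4.42%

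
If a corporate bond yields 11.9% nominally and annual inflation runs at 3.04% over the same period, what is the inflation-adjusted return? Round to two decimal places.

Real return via the Fisher equation: (1 + 11.9%)/(1 + 3.04%) − 1 = 1.119/1.0304 − 1 ≈ 0.08599.

8.60%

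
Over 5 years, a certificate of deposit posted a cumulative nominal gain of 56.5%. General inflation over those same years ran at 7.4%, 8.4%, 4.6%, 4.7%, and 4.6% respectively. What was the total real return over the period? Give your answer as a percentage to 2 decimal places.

17.35%

Cumulative inflation factor: 1.074 × 1.084 × 1.046 × 1.047 × 1.046 ≈ 1.33366.
Nominal growth factor: 1.56500. Real growth factor = 1.56500 / 1.33366 ≈ 1.17347.
Total real return ≈ 17.3467%.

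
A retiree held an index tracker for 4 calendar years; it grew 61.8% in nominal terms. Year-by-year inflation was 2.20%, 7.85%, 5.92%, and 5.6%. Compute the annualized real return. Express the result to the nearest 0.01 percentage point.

7.03%

Cumulative inflation factor: 1.0220 × 1.0785 × 1.0592 × 1.056 ≈ 1.23286.
Nominal growth factor: 1.61800. Real growth factor = 1.61800 / 1.23286 ≈ 1.31240.
Annualized: 1.31240^(1/4) − 1 ≈ 0.07033.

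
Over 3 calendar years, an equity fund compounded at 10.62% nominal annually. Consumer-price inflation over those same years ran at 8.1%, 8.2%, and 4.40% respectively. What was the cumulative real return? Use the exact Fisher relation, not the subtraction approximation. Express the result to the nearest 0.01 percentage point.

Cumulative inflation factor: 1.081 × 1.082 × 1.0440 ≈ 1.22111.
Nominal growth factor: 1.35363. Real growth factor = 1.35363 / 1.22111 ≈ 1.10853.
Total real return ≈ 10.8530%.

10.85%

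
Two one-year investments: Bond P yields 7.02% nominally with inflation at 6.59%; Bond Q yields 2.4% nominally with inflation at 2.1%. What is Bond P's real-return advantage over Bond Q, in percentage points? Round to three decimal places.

0.110

Bond P real return: 1.0702/1.0659 − 1 = 0.4034%.
Bond Q real return: 1.024/1.021 − 1 = 0.2938%.
Difference: 0.4034 − 0.2938 = 0.1096 pp.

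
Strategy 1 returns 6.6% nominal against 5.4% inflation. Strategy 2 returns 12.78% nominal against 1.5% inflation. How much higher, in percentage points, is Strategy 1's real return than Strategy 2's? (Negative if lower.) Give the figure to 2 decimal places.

Strategy 1 real return: 1.066/1.054 − 1 = 1.139%.
Strategy 2 real return: 1.1278/1.015 − 1 = 11.113%.
Difference: 1.139 − 11.113 = -9.974 pp.

-9.97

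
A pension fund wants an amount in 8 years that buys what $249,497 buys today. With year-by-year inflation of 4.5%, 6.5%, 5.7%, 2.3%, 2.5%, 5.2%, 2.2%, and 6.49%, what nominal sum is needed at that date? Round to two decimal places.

Cumulative price-level factor: 1.045 × 1.065 × 1.057 × 1.023 × 1.025 × 1.052 × 1.022 × 1.0649 ≈ 1.4122638655.
The nominal amount required is $249,497 scaled up by that factor.

$352,355.60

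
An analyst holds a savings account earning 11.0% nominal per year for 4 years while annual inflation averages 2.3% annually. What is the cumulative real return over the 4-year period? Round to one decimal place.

The annual real rate is (1+11.0%)/(1+2.3%) − 1 = 8.5044%.
Compounded over 4 years: (1 + 0.085044)^4 − 1 ≈ 0.38608.

38.6%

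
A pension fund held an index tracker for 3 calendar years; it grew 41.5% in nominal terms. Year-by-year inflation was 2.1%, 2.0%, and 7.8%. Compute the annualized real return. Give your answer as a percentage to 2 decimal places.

Cumulative inflation factor: 1.021 × 1.020 × 1.078 ≈ 1.12265.
Nominal growth factor: 1.41500. Real growth factor = 1.41500 / 1.12265 ≈ 1.26041.
Annualized: 1.26041^(1/3) − 1 ≈ 0.08020.

8.02%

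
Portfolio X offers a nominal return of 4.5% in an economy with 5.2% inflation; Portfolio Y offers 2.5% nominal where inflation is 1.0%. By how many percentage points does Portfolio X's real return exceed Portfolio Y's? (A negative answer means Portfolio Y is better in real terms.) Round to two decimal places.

-2.15

Portfolio X real return: 1.045/1.052 − 1 = -0.665%.
Portfolio Y real return: 1.025/1.010 − 1 = 1.485%.
Difference: -0.665 − 1.485 = -2.150 pp.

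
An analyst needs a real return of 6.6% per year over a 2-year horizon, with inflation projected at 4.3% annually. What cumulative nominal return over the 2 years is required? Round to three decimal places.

23.618%

Required annual nominal rate: (1+6.6%)(1+4.3%) − 1 = 11.1838%.
Cumulative over 2 years: (1 + 0.111838)^2 − 1 ≈ 0.23618.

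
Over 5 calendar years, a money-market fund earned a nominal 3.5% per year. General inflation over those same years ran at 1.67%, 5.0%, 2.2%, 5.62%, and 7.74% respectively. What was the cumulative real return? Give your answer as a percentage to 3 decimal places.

Cumulative inflation factor: 1.0167 × 1.050 × 1.022 × 1.0562 × 1.0774 ≈ 1.24153.
Nominal growth factor: 1.18769. Real growth factor = 1.18769 / 1.24153 ≈ 0.95663.
Total real return ≈ -4.3366%.

-4.337%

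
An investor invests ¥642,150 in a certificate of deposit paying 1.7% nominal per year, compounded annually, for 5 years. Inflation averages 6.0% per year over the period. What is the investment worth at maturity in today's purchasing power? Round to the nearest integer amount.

Nominal value at maturity: ¥642,150 × (1 + 1.7%)^5 ≈ ¥698,620.
Price-level factor over 5 years: (1 + 6.0%)^5 = 1.3382255776.
The maturity value deflated by that factor is the answer in today's purchasing power.

¥522,050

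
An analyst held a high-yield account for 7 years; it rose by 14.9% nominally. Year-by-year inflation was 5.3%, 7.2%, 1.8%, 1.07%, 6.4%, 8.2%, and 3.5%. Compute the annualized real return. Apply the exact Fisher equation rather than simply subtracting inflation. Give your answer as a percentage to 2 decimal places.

-2.62%

Cumulative inflation factor: 1.053 × 1.072 × 1.018 × 1.0107 × 1.064 × 1.082 × 1.035 ≈ 1.38389.
Nominal growth factor: 1.14900. Real growth factor = 1.14900 / 1.38389 ≈ 0.83027.
Annualized: 0.83027^(1/7) − 1 ≈ -0.02622.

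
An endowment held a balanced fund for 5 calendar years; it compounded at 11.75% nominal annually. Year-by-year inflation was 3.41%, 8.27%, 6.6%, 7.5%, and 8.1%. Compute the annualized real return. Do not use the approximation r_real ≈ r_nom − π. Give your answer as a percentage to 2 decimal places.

4.67%

Cumulative inflation factor: 1.0341 × 1.0827 × 1.066 × 1.075 × 1.081 ≈ 1.38695.
Nominal growth factor: 1.74276. Real growth factor = 1.74276 / 1.38695 ≈ 1.25654.
Annualized: 1.25654^(1/5) − 1 ≈ 0.04673.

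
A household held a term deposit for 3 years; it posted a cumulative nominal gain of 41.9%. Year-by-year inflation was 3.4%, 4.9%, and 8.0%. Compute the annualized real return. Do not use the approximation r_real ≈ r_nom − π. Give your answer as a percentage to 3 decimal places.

Cumulative inflation factor: 1.034 × 1.049 × 1.080 ≈ 1.17144.
Nominal growth factor: 1.41900. Real growth factor = 1.41900 / 1.17144 ≈ 1.21133.
Annualized: 1.21133^(1/3) − 1 ≈ 0.06599.

6.599%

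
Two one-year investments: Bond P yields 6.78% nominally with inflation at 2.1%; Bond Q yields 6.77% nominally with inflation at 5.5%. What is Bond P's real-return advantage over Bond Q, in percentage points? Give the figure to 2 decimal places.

Bond P real return: 1.0678/1.021 − 1 = 4.584%.
Bond Q real return: 1.0677/1.055 − 1 = 1.204%.
Difference: 4.584 − 1.204 = 3.380 pp.

3.38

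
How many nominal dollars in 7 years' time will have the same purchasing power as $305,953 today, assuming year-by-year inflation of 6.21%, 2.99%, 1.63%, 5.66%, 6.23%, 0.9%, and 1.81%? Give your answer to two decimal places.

Cumulative price-level factor: 1.0621 × 1.0299 × 1.0163 × 1.0566 × 1.0623 × 1.009 × 1.0181 ≈ 1.2818044769.
Multiplying $305,953 by the price-level factor gives the future nominal sum.

$392,171.93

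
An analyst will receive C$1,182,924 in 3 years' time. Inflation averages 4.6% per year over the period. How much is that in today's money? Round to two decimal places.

C$1,033,622.11

Price-level factor over 3 years: (1 + 4.6%)^3 = 1.144445336.
Purchasing power today: C$1,182,924 divided by that factor.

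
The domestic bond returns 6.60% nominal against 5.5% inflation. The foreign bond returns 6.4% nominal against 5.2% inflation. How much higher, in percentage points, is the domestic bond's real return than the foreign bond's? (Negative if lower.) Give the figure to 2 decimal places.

-0.10

The domestic bond real return: 1.0660/1.055 − 1 = 1.043%.
The foreign bond real return: 1.064/1.052 − 1 = 1.141%.
Difference: 1.043 − 1.141 = -0.098 pp.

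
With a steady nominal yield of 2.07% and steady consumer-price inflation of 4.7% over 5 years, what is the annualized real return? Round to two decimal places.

-2.51%

With constant rates the annual real return is the same each year: (1+2.07%)/(1+4.7%) − 1 = -0.02512.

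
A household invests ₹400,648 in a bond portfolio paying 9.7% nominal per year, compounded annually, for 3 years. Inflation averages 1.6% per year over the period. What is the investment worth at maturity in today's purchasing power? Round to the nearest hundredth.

₹504,314.83

Nominal value at maturity: ₹400,648 × (1 + 9.7%)^3 ≈ ₹528,911.32.
Price-level factor over 3 years: (1 + 1.6%)^3 = 1.048772096.
The maturity value deflated by that factor is the answer in today's purchasing power.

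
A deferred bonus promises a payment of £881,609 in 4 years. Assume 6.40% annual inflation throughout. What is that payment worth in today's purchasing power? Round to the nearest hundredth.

£687,874.96

Price-level factor over 4 years: (1 + 6.40%)^4 ≈ 1.2816413532.
Purchasing power today: £881,609 divided by that factor.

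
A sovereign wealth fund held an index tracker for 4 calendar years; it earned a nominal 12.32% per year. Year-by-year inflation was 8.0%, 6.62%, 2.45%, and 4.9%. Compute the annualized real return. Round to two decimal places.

Cumulative inflation factor: 1.080 × 1.0662 × 1.0245 × 1.049 ≈ 1.23751.
Nominal growth factor: 1.59158. Real growth factor = 1.59158 / 1.23751 ≈ 1.28611.
Annualized: 1.28611^(1/4) − 1 ≈ 0.06493.

6.49%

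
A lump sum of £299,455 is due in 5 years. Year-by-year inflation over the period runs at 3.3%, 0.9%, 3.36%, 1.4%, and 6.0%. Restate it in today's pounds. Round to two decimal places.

£258,609.07

Price-level factor over 5 years: 1.033 × 1.009 × 1.0336 × 1.014 × 1.060 ≈ 1.1579446717.
Purchasing power today: £299,455 divided by that factor.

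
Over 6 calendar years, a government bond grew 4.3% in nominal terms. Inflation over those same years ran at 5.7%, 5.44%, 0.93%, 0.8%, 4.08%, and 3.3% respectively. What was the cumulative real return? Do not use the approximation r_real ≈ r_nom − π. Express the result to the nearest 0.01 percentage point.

Cumulative inflation factor: 1.057 × 1.0544 × 1.0093 × 1.008 × 1.0408 × 1.033 ≈ 1.21907.
Nominal growth factor: 1.04300. Real growth factor = 1.04300 / 1.21907 ≈ 0.85557.
Total real return ≈ -14.4430%.

-14.44%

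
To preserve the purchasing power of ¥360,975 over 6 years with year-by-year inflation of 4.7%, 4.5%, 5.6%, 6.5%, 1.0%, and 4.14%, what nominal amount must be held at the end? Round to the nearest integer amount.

¥467,189

Cumulative price-level factor: 1.047 × 1.045 × 1.056 × 1.065 × 1.010 × 1.0414 ≈ 1.2942418690.
Multiplying ¥360,975 by the price-level factor gives the future nominal sum.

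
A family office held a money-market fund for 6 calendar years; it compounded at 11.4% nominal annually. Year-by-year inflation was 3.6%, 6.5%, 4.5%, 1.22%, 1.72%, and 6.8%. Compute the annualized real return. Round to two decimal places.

Cumulative inflation factor: 1.036 × 1.065 × 1.045 × 1.0122 × 1.0172 × 1.068 ≈ 1.26786.
Nominal growth factor: 1.91122. Real growth factor = 1.91122 / 1.26786 ≈ 1.50745.
Annualized: 1.50745^(1/6) − 1 ≈ 0.07080.

7.08%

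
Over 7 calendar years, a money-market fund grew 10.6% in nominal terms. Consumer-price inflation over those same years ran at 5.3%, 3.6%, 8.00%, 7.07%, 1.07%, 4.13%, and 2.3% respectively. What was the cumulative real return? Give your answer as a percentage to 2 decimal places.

-18.57%

Cumulative inflation factor: 1.053 × 1.036 × 1.0800 × 1.0707 × 1.0107 × 1.0413 × 1.023 ≈ 1.35817.
Nominal growth factor: 1.10600. Real growth factor = 1.10600 / 1.35817 ≈ 0.81433.
Total real return ≈ -18.5668%.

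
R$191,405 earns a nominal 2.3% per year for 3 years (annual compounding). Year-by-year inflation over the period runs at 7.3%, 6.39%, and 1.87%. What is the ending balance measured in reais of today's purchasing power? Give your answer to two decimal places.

R$176,211.13

Nominal value at maturity: R$191,405 × (1 + 2.3%)^3 ≈ R$204,918.03.
Price-level factor over 3 years: 1.073 × 1.0639 × 1.0187 ≈ 1.1629119599.
Dividing the nominal maturity value by the price-level factor gives the value in today's money.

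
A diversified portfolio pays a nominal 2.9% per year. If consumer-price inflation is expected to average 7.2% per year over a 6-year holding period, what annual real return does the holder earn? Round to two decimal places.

-4.01%

With constant rates the annual real return is the same each year: (1+2.9%)/(1+7.2%) − 1 = -0.04011.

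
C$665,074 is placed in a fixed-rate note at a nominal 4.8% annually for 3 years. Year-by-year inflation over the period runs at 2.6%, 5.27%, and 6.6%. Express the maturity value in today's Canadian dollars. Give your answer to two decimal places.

C$664,882.08

Nominal value at maturity: C$665,074 × (1 + 4.8%)^3 ≈ C$765,515.20.
Price-level factor over 3 years: 1.026 × 1.0527 × 1.066 = 1.1513548332.
The maturity value deflated by that factor is the answer in today's purchasing power.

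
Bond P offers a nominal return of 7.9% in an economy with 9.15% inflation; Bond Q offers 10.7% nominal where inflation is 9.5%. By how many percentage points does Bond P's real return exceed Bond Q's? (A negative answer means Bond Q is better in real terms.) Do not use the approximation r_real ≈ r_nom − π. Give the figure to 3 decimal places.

Bond P real return: 1.079/1.0915 − 1 = -1.1452%.
Bond Q real return: 1.107/1.095 − 1 = 1.0959%.
Difference: -1.1452 − 1.0959 = -2.2411 pp.

-2.241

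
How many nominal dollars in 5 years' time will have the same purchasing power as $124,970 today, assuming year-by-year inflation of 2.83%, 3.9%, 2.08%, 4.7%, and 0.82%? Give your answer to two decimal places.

$143,871.64

Cumulative price-level factor: 1.0283 × 1.039 × 1.0208 × 1.047 × 1.0082 ≈ 1.1512494070.
Multiplying $124,970 by the price-level factor gives the future nominal sum.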